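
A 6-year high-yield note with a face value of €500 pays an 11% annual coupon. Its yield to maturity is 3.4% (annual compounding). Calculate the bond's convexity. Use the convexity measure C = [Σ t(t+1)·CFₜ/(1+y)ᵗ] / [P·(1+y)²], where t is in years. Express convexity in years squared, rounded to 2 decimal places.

With y = 0.034:
  t   CF        PV=CF/(1+0.034)^t    t·PV        t(t+1)·PV
  1        55.00        53.1915        53.1915         106.3830
  2        55.00        51.4424       102.8849         308.6547
  3        55.00        49.7509       149.2527         597.0110
  4        55.00        48.1150       192.4600         962.3001
  5        55.00        46.5329       232.6644       1,395.9866
  6       555.00       454.1191     2,724.7145      19,073.0014
  Σ                    703.1518     3,455.1681      22,443.3368
P = 703.1518.
Convexity = Σ t(t+1)·PV / [P·(1+y)²] = 22,443.3368 / (703.1518 × 1.069156) = 29.85364.

29.85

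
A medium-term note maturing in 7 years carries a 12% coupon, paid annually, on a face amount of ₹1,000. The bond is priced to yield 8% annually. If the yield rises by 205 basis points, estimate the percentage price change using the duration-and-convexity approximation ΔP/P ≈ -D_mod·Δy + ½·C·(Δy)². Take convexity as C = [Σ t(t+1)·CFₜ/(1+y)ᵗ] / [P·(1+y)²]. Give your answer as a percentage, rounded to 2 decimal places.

-9.36%

With y = 0.08:
  t   CF        PV=CF/(1+0.08)^t    t·PV        t(t+1)·PV
  1       120.00       111.1111       111.1111         222.2222
  2       120.00       102.8807       205.7613         617.2840
  3       120.00        95.2599       285.7796       1,143.1184
  4       120.00        88.2036       352.8143       1,764.0716
  5       120.00        81.6700       408.3499       2,450.0995
  6       120.00        75.6204       453.7221       3,176.0549
  7     1,120.00       653.5092     4,574.5647      36,596.5176
  Σ                  1,208.2548     6,392.1031      45,969.3683
P = 1,208.2548; D_Mac = 5.29036 yrs; D_mod = 4.89848 yrs; C = 32.61839.
Duration effect: -4.89848 × (+0.0205) = -0.100419
Convexity effect: 0.5 × 32.61839 × (0.0205)² = +0.0068539
ΔP/P ≈ -0.100419 + 0.0068539 = -0.093565 = -9.3565%.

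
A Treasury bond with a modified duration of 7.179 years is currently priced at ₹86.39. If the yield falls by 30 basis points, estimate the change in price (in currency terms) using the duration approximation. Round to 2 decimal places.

Duration approximation: ΔP/P ≈ -D_mod · Δy = -7.179 × (-0.003) = +0.021537.
ΔP ≈ 86.39 × (+0.021537) = +1.86058143.

+₹1.86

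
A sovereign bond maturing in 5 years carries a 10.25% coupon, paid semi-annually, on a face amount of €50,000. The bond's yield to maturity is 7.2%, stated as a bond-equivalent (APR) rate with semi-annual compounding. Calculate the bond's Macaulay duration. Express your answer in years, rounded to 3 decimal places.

4.098 years

Periodic yield y = 0.036. Discount each cash flow and weight by its period:
  t   CF        PV=CF/(1+0.036)^t    t·PV
  1     2,562.50     2,473.4556     2,473.4556
  2     2,562.50     2,387.5054     4,775.0108
  3     2,562.50     2,304.5419     6,913.6257
  4     2,562.50     2,224.4613     8,897.8452
  5     2,562.50     2,147.1634    10,735.8170
  6     2,562.50     2,072.5516    12,435.3093
  7     2,562.50     2,000.5324    14,003.7267
  8     2,562.50     1,931.0158    15,448.1265
  9     2,562.50     1,863.9149    16,775.2339
  10   52,562.50    36,904.4264   369,044.2636
  Σ                 56,309.5686   461,502.4143
Price P = Σ PV = 56,309.5686.
Macaulay duration = Σ(t·PV) / P = 461,502.4143 / 56,309.5686 = 8.19581 half-year periods.
In years: 8.19581 / 2 = 4.09790 years.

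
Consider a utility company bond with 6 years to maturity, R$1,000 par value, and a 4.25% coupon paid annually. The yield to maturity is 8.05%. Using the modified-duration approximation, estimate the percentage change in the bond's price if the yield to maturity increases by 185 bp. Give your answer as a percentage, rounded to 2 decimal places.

Periodic yield y = 0.0805. Modified duration first:
  t   CF        PV=CF/(1+0.0805)^t    t·PV
  1        42.50        39.3336        39.3336
  2        42.50        36.4032        72.8064
  3        42.50        33.6911       101.0732
  4        42.50        31.1810       124.7239
  5        42.50        28.8579       144.2896
  6     1,042.50       655.1299     3,930.7795
  Σ                    824.5967     4,413.0063
P = 824.5967; D_Mac = 5.35171 yrs; D_mod = 5.35171/(1+0.0805) = 4.95300 yrs.
ΔP/P ≈ -D_mod · Δy = -4.95300 × (+0.0185) = -0.091630 = -9.1630%.

-9.16%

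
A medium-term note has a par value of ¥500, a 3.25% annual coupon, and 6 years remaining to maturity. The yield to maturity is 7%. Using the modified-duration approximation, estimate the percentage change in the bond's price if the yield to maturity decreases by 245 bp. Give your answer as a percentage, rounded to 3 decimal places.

+12.574%

Periodic yield y = 0.07. Modified duration first:
  t   CF        PV=CF/(1+0.07)^t    t·PV
  1        16.25        15.1869        15.1869
  2        16.25        14.1934        28.3868
  3        16.25        13.2648        39.7945
  4        16.25        12.3970        49.5882
  5        16.25        11.5860        57.9301
  6       516.25       343.9992     2,063.9950
  Σ                    410.6274     2,254.8816
P = 410.6274; D_Mac = 5.49131 yrs; D_mod = 5.49131/(1+0.07) = 5.13206 yrs.
ΔP/P ≈ -D_mod · Δy = -5.13206 × (-0.0245) = +0.125736 = +12.5736%.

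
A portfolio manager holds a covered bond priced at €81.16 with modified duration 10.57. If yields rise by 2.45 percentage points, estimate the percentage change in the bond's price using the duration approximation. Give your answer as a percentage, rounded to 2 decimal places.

-25.90%

Duration approximation: ΔP/P ≈ -D_mod · Δy = -10.57 × (+0.0245) = -0.258965.
As a percentage: -25.8965%.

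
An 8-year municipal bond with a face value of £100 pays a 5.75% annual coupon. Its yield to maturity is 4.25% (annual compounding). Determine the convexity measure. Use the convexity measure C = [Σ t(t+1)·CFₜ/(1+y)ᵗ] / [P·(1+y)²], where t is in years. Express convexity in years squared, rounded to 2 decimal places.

52.09

With y = 0.0425:
  t   CF        PV=CF/(1+0.0425)^t    t·PV        t(t+1)·PV
  1         5.75         5.5156         5.5156          11.0312
  2         5.75         5.2907        10.5815          31.7444
  3         5.75         5.0750        15.2251          60.9005
  4         5.75         4.8681        19.4726          97.3629
  5         5.75         4.6697        23.3484         140.0905
  6         5.75         4.4793        26.8759         188.1312
  7         5.75         4.2967        30.0769         240.6154
  8       105.75        75.8005       606.4037       5,457.6334
  Σ                    109.9957       737.4997       6,227.5095
P = 109.9957.
Convexity = Σ t(t+1)·PV / [P·(1+y)²] = 6,227.5095 / (109.9957 × 1.086806) = 52.09388.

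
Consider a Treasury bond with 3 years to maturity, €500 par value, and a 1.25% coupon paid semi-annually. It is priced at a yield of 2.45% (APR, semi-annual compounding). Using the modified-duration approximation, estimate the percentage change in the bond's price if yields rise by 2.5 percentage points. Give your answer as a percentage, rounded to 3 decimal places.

-7.293%

Periodic yield y = 0.01225. Modified duration first:
  t   CF        PV=CF/(1+0.01225)^t    t·PV
  1        3.125         3.0872         3.0872
  2        3.125         3.0498         6.0996
  3        3.125         3.0129         9.0387
  4        3.125         2.9765        11.9058
  5        3.125         2.9404        14.7022
  6      503.125       467.6804     2,806.0825
  Σ                    482.7472     2,850.9160
P = 482.7472; D_Mac = 5.90561 half-year periods = 2.95280 yrs; D_mod = 2.95280/(1+0.01225) = 2.91707 yrs.
ΔP/P ≈ -D_mod · Δy = -2.91707 × (+0.025) = -0.072927 = -7.2927%.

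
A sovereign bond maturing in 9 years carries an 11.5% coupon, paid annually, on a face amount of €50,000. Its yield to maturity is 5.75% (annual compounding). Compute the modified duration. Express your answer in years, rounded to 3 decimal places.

Periodic yield y = 0.0575. First find Macaulay duration:
  t   CF        PV=CF/(1+0.0575)^t    t·PV
  1     5,750.00     5,437.3522     5,437.3522
  2     5,750.00     5,141.7043    10,283.4085
  3     5,750.00     4,862.1317    14,586.3950
  4     5,750.00     4,597.7605    18,391.0418
  5     5,750.00     4,347.7640    21,738.8201
  6     5,750.00     4,111.3608    24,668.1647
  7     5,750.00     3,887.8116    27,214.6813
  8     5,750.00     3,676.4176    29,411.3408
  9    55,750.00    33,707.1076   303,363.9683
  Σ                 69,769.4102   455,095.1728
P = 69,769.4102; Macaulay duration = 455,095.1728 / 69,769.4102 = 6.52285 years.
Modified duration = D_Mac / (1 + y) = 6.52285 / 1.0575 = 6.16818 years.

6.168 years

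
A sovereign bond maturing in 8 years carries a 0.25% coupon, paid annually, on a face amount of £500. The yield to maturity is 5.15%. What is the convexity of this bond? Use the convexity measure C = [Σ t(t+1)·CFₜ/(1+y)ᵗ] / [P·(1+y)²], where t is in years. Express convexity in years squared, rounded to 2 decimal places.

64.17

With y = 0.0515:
  t   CF        PV=CF/(1+0.0515)^t    t·PV        t(t+1)·PV
  1         1.25         1.1888         1.1888           2.3776
  2         1.25         1.1306         2.2611           6.7833
  3         1.25         1.0752         3.2255          12.9022
  4         1.25         1.0225         4.0901          20.4505
  5         1.25         0.9724         4.8622          29.1733
  6         1.25         0.9248         5.5489          38.8422
  7         1.25         0.8795         6.1566          49.2530
  8       501.25       335.4132     2,683.3057      24,149.7515
  Σ                    342.6070     2,710.6390      24,309.5335
P = 342.6070.
Convexity = Σ t(t+1)·PV / [P·(1+y)²] = 24,309.5335 / (342.6070 × 1.105652) = 64.17440.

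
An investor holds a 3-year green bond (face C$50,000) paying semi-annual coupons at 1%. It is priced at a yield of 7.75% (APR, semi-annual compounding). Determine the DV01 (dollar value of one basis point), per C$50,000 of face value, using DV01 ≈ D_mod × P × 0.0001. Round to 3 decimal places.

C$11.710

Periodic yield y = 0.03875.
  t   CF        PV=CF/(1+0.03875)^t    t·PV
  1       250.00       240.6739       240.6739
  2       250.00       231.6957       463.3914
  3       250.00       223.0524       669.1572
  4       250.00       214.7316       858.9262
  5       250.00       206.7211     1,033.6055
  6    50,250.00    40,000.9076   240,005.4456
  Σ                 41,117.7822   243,271.1998
P = 41,117.7822; D_Mac = 5.91645 half-year periods = 2.95822 yrs; D_mod = 2.84787 yrs.
DV01 ≈ 2.84787 × 41,117.7822 × 0.0001 = 11.709805.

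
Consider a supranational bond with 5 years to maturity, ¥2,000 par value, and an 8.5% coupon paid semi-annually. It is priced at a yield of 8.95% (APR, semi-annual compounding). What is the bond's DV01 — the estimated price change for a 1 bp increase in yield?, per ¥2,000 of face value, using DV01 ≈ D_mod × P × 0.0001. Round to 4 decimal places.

Periodic yield y = 0.04475.
  t   CF        PV=CF/(1+0.04475)^t    t·PV
  1        85.00        81.3592        81.3592
  2        85.00        77.8743       155.7486
  3        85.00        74.5387       223.6161
  4        85.00        71.3460       285.3839
  5        85.00        68.2900       341.4499
  6        85.00        65.3649       392.1894
  7        85.00        62.5651       437.9558
  8        85.00        59.8853       479.0820
  9        85.00        57.3202       515.8816
  10    2,085.00     1,345.8054    13,458.0538
  Σ                  1,964.3490    16,370.7203
P = 1,964.3490; D_Mac = 8.33392 half-year periods = 4.16696 yrs; D_mod = 3.98847 yrs.
DV01 ≈ 3.98847 × 1,964.3490 × 0.0001 = 0.783475.

¥0.7835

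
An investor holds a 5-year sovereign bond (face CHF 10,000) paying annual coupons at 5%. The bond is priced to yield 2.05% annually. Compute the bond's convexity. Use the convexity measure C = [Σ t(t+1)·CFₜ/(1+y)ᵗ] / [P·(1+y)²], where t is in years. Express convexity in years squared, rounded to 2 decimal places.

With y = 0.0205:
  t   CF        PV=CF/(1+0.0205)^t    t·PV        t(t+1)·PV
  1       500.00       489.9559       489.9559         979.9118
  2       500.00       480.1136       960.2272       2,880.6815
  3       500.00       470.4690     1,411.4069       5,645.6275
  4       500.00       461.0181     1,844.0724       9,220.3618
  5    10,500.00     9,486.8985    47,434.4925     284,606.9548
  Σ                 11,388.4550    52,140.1548     303,333.5374
P = 11,388.4550.
Convexity = Σ t(t+1)·PV / [P·(1+y)²] = 303,333.5374 / (11,388.4550 × 1.041420) = 25.57582.

25.58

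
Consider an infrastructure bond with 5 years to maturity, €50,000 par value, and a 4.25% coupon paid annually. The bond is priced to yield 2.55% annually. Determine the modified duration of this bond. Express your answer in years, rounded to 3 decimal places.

Periodic yield y = 0.0255. First find Macaulay duration:
  t   CF        PV=CF/(1+0.0255)^t    t·PV
  1     2,125.00     2,072.1599     2,072.1599
  2     2,125.00     2,020.6338     4,041.2675
  3     2,125.00     1,970.3888     5,911.1665
  4     2,125.00     1,921.3933     7,685.5733
  5    52,125.00    45,958.7009   229,793.5047
  Σ                 53,943.2768   249,503.6719
P = 53,943.2768; Macaulay duration = 249,503.6719 / 53,943.2768 = 4.62530 years.
Modified duration = D_Mac / (1 + y) = 4.62530 / 1.0255 = 4.51028 years.

4.510 years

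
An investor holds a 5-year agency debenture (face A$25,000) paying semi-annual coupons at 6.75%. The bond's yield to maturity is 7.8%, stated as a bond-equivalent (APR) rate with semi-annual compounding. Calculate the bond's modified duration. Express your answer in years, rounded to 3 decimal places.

Periodic yield y = 0.039. First find Macaulay duration:
  t   CF        PV=CF/(1+0.039)^t    t·PV
  1       843.75       812.0789       812.0789
  2       843.75       781.5967     1,563.1933
  3       843.75       752.2586     2,256.7757
  4       843.75       724.0217     2,896.0869
  5       843.75       696.8448     3,484.2239
  6       843.75       670.6879     4,024.1277
  7       843.75       645.5129     4,518.5906
  8       843.75       621.2829     4,970.2633
  9       843.75       597.9624     5,381.6614
  10   25,843.75    17,627.8788   176,278.7879
  Σ                 23,930.1256   206,185.7895
P = 23,930.1256; Macaulay duration = 206,185.7895 / 23,930.1256 = 8.61616 half-year periods = 4.30808 years.
Modified duration = D_Mac / (1 + y) = 4.30808 / 1.039 = 4.14637 years.

4.146 years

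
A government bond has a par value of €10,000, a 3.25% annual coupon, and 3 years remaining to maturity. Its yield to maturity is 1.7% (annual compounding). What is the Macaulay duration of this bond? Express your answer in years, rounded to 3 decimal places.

Periodic yield y = 0.017. Discount each cash flow and weight by its year:
  t   CF        PV=CF/(1+0.017)^t    t·PV
  1       325.00       319.5674       319.5674
  2       325.00       314.2255       628.4510
  3    10,325.00     9,815.8339    29,447.5018
  Σ                 10,449.6268    30,395.5201
Price P = Σ PV = 10,449.6268.
Macaulay duration = Σ(t·PV) / P = 30,395.5201 / 10,449.6268 = 2.90877 years.

2.909 years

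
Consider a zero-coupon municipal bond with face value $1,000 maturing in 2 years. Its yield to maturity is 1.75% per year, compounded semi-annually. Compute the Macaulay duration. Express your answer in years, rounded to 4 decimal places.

A zero-coupon bond has a single cash flow at maturity, so its Macaulay duration equals its maturity: 2 years.
(Equivalently: 4 semi-annual periods ÷ 2 = 2 years.)

2.0000 years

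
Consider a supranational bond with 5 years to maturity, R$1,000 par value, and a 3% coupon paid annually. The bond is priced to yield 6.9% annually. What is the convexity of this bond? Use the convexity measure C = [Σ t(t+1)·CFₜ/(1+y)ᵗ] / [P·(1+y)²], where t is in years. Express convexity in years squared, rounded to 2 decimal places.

24.08

With y = 0.069:
  t   CF        PV=CF/(1+0.069)^t    t·PV        t(t+1)·PV
  1        30.00        28.0636        28.0636          56.1272
  2        30.00        26.2522        52.5044         157.5133
  3        30.00        24.5577        73.6732         294.6927
  4        30.00        22.9726        91.8905         459.4523
  5     1,030.00       737.8171     3,689.0853      22,134.5121
  Σ                    839.6632     3,935.2170      23,102.2976
P = 839.6632.
Convexity = Σ t(t+1)·PV / [P·(1+y)²] = 23,102.2976 / (839.6632 × 1.142761) = 24.07657.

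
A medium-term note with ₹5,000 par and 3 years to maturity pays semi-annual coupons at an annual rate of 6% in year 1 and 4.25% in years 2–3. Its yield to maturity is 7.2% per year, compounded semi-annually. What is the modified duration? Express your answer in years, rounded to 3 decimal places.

2.706 years

Periodic yield y = 0.036. First find Macaulay duration:
  t   CF        PV=CF/(1+0.036)^t    t·PV
  1       150.00       144.7876       144.7876
  2       150.00       139.7564       279.5128
  3       106.25        95.5542       286.6625
  4       106.25        92.2338       368.9350
  5       106.25        89.0287       445.1436
  6     5,106.25     4,129.9381    24,779.6285
  Σ                  4,691.2988    26,304.6702
P = 4,691.2988; Macaulay duration = 26,304.6702 / 4,691.2988 = 5.60712 half-year periods = 2.80356 years.
Modified duration = D_Mac / (1 + y) = 2.80356 / 1.036 = 2.70614 years.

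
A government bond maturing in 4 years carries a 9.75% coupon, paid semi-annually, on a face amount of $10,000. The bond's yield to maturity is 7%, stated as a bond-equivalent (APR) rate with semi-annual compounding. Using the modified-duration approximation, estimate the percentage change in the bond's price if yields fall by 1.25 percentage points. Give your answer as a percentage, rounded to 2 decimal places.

Periodic yield y = 0.035. Modified duration first:
  t   CF        PV=CF/(1+0.035)^t    t·PV
  1       487.50       471.0145       471.0145
  2       487.50       455.0865       910.1729
  3       487.50       439.6971     1,319.0912
  4       487.50       424.8281     1,699.3123
  5       487.50       410.4619     2,052.3096
  6       487.50       396.5816     2,379.4894
  7       487.50       383.1706     2,682.1942
  8    10,487.50     7,964.3287    63,714.6296
  Σ                 10,945.1689    75,228.2137
P = 10,945.1689; D_Mac = 6.87319 half-year periods = 3.43659 yrs; D_mod = 3.43659/(1+0.035) = 3.32038 yrs.
ΔP/P ≈ -D_mod · Δy = -3.32038 × (-0.0125) = +0.041505 = +4.1505%.

+4.15%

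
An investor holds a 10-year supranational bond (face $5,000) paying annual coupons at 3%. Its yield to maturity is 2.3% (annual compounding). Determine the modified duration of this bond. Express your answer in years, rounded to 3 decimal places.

Periodic yield y = 0.023. First find Macaulay duration:
  t   CF        PV=CF/(1+0.023)^t    t·PV
  1       150.00       146.6276       146.6276
  2       150.00       143.3310       286.6619
  3       150.00       140.1085       420.3254
  4       150.00       136.9584       547.8337
  5       150.00       133.8792       669.3960
  6       150.00       130.8692       785.2152
  7       150.00       127.9269       895.4882
  8       150.00       125.0507     1,000.4057
  9       150.00       122.2392     1,100.1529
  10    5,150.00     4,102.5217    41,025.2175
  Σ                  5,309.5124    46,877.3241
P = 5,309.5124; Macaulay duration = 46,877.3241 / 5,309.5124 = 8.82893 years.
Modified duration = D_Mac / (1 + y) = 8.82893 / 1.023 = 8.63043 years.

8.630 years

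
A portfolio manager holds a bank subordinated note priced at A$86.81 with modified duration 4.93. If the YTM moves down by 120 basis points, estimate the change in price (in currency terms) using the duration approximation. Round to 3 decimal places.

Duration approximation: ΔP/P ≈ -D_mod · Δy = -4.93 × (-0.012) = +0.059160.
ΔP ≈ 86.81 × (+0.059160) = +5.1356796.

+A$5.136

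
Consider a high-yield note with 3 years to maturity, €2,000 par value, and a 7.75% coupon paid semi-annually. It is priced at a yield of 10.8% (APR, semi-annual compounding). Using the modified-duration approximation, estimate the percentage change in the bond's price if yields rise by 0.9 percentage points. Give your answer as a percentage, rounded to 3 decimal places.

Periodic yield y = 0.054. Modified duration first:
  t   CF        PV=CF/(1+0.054)^t    t·PV
  1        77.50        73.5294        73.5294
  2        77.50        69.7623       139.5245
  3        77.50        66.1881       198.5643
  4        77.50        62.7971       251.1882
  5        77.50        59.5797       297.8987
  6     2,077.50     1,515.2956     9,091.7737
  Σ                  1,847.1522    10,052.4788
P = 1,847.1522; D_Mac = 5.44215 half-year periods = 2.72107 yrs; D_mod = 2.72107/(1+0.054) = 2.58166 yrs.
ΔP/P ≈ -D_mod · Δy = -2.58166 × (+0.009) = -0.023235 = -2.3235%.

-2.323%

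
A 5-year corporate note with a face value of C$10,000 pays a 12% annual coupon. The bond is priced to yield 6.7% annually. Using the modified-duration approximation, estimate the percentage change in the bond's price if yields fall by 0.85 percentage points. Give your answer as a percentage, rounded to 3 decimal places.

Periodic yield y = 0.067. Modified duration first:
  t   CF        PV=CF/(1+0.067)^t    t·PV
  1     1,200.00     1,124.6485     1,124.6485
  2     1,200.00     1,054.0286     2,108.0573
  3     1,200.00       987.8431     2,963.5294
  4     1,200.00       925.8136     3,703.2545
  5    11,200.00     8,098.3385    40,491.6925
  Σ                 12,190.6724    50,391.1822
P = 12,190.6724; D_Mac = 4.13359 yrs; D_mod = 4.13359/(1+0.067) = 3.87403 yrs.
ΔP/P ≈ -D_mod · Δy = -3.87403 × (-0.0085) = +0.032929 = +3.2929%.

+3.293%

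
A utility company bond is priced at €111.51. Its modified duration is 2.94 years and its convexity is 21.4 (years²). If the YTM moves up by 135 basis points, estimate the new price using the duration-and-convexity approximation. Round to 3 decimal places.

Duration effect: -D_mod·Δy = -2.94 × (+0.0135) = -0.039690
Convexity effect: ½·C·(Δy)² = 0.5 × 21.4 × (0.0135)² = +0.001950075
ΔP/P ≈ -0.039690 + 0.001950075 = -0.037739925
New price ≈ 111.51 × (1 - 0.037739925) = 107.30162096325.

€107.302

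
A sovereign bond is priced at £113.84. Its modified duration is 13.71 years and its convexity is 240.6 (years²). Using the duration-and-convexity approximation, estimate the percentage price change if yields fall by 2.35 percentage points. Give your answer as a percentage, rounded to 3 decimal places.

Duration effect: -D_mod·Δy = -13.71 × (-0.0235) = +0.322185
Convexity effect: ½·C·(Δy)² = 0.5 × 240.6 × (-0.0235)² = +0.066435675
ΔP/P ≈ +0.322185 + 0.066435675 = +0.388620675
= +38.8620675%.

+38.862%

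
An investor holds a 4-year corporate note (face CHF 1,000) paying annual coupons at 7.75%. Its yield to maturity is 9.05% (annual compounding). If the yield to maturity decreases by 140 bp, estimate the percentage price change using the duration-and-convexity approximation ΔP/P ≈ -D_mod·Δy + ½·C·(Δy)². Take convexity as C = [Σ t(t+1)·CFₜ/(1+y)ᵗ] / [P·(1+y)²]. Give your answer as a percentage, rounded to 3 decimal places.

With y = 0.0905:
  t   CF        PV=CF/(1+0.0905)^t    t·PV        t(t+1)·PV
  1        77.50        71.0683        71.0683         142.1366
  2        77.50        65.1704       130.3408         391.0224
  3        77.50        59.7619       179.2858         717.1433
  4     1,077.50       761.9292     3,047.7167      15,238.5834
  Σ                    957.9298     3,428.4116      16,488.8857
P = 957.9298; D_Mac = 3.57898 yrs; D_mod = 3.28196 yrs; C = 14.47459.
Duration effect: -3.28196 × (-0.014) = +0.045947
Convexity effect: 0.5 × 14.47459 × (-0.014)² = +0.0014185
ΔP/P ≈ +0.045947 + 0.0014185 = +0.047366 = +4.7366%.

+4.737%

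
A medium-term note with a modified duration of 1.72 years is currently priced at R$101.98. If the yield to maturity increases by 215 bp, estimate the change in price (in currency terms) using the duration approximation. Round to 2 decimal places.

-R$3.77

Duration approximation: ΔP/P ≈ -D_mod · Δy = -1.72 × (+0.0215) = -0.036980.
ΔP ≈ 101.98 × (-0.036980) = -3.7712204.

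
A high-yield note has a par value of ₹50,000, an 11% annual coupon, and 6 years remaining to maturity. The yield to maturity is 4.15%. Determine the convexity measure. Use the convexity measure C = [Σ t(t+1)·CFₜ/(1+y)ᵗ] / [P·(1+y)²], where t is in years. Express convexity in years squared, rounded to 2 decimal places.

29.26

With y = 0.0415:
  t   CF        PV=CF/(1+0.0415)^t    t·PV        t(t+1)·PV
  1     5,500.00     5,280.8449     5,280.8449      10,561.6899
  2     5,500.00     5,070.4224    10,140.8448      30,422.5344
  3     5,500.00     4,868.3845    14,605.1534      58,420.6134
  4     5,500.00     4,674.3970    18,697.5879      93,487.9395
  5     5,500.00     4,488.1392    22,440.6960     134,644.1760
  6    55,500.00    43,484.7860   260,908.7162   1,826,361.0132
  Σ                 67,866.9740   332,073.8432   2,153,897.9664
P = 67,866.9740.
Convexity = Σ t(t+1)·PV / [P·(1+y)²] = 2,153,897.9664 / (67,866.9740 × 1.084722) = 29.25823.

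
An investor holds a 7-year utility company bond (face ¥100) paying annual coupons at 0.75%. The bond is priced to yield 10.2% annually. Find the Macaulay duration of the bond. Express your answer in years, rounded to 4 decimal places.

Periodic yield y = 0.102. Discount each cash flow and weight by its year:
  t   CF        PV=CF/(1+0.102)^t    t·PV
  1         0.75         0.6806         0.6806
  2         0.75         0.6176         1.2352
  3         0.75         0.5604         1.6813
  4         0.75         0.5086         2.0342
  5         0.75         0.4615         2.3074
  6         0.75         0.4188         2.5126
  7       100.75        51.0474       357.3320
  Σ                     54.2948       367.7833
Price P = Σ PV = 54.2948.
Macaulay duration = Σ(t·PV) / P = 367.7833 / 54.2948 = 6.77382 years.

6.7738 years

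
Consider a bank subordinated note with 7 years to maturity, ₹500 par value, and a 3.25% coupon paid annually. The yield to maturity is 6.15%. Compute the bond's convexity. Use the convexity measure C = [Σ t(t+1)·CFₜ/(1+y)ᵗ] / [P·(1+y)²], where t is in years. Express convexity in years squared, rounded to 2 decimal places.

With y = 0.0615:
  t   CF        PV=CF/(1+0.0615)^t    t·PV        t(t+1)·PV
  1        16.25        15.3085        15.3085          30.6171
  2        16.25        14.4216        28.8432          86.5296
  3        16.25        13.5861        40.7582         163.0327
  4        16.25        12.7989        51.1957         255.9784
  5        16.25        12.0574        60.2870         361.7218
  6        16.25        11.3588        68.1529         477.0706
  7       516.25       339.9539     2,379.6776      19,037.4205
  Σ                    419.4853     2,644.2230      20,412.3706
P = 419.4853.
Convexity = Σ t(t+1)·PV / [P·(1+y)²] = 20,412.3706 / (419.4853 × 1.126782) = 43.18538.

43.19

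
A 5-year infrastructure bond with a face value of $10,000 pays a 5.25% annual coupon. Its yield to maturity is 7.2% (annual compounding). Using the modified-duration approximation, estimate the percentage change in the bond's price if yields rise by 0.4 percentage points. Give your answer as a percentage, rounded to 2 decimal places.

-1.68%

Periodic yield y = 0.072. Modified duration first:
  t   CF        PV=CF/(1+0.072)^t    t·PV
  1       525.00       489.7388       489.7388
  2       525.00       456.8459       913.6918
  3       525.00       426.1622     1,278.4867
  4       525.00       397.5394     1,590.1575
  5    10,525.00     7,434.4386    37,172.1929
  Σ                  9,204.7249    41,444.2677
P = 9,204.7249; D_Mac = 4.50250 yrs; D_mod = 4.50250/(1+0.072) = 4.20009 yrs.
ΔP/P ≈ -D_mod · Δy = -4.20009 × (+0.004) = -0.016800 = -1.6800%.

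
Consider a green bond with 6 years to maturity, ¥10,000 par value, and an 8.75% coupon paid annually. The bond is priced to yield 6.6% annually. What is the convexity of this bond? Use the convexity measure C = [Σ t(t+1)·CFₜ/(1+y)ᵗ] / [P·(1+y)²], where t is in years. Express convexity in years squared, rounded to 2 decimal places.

28.61

With y = 0.066:
  t   CF        PV=CF/(1+0.066)^t    t·PV        t(t+1)·PV
  1       875.00       820.8255       820.8255       1,641.6510
  2       875.00       770.0052     1,540.0103       4,620.0310
  3       875.00       722.3313     2,166.9939       8,667.9757
  4       875.00       677.6091     2,710.4364      13,552.1821
  5       875.00       635.6558     3,178.2791      19,069.6747
  6    10,875.00     7,411.1574    44,466.9444     311,268.6111
  Σ                 11,037.5843    54,883.4898     358,820.1257
P = 11,037.5843.
Convexity = Σ t(t+1)·PV / [P·(1+y)²] = 358,820.1257 / (11,037.5843 × 1.136356) = 28.60806.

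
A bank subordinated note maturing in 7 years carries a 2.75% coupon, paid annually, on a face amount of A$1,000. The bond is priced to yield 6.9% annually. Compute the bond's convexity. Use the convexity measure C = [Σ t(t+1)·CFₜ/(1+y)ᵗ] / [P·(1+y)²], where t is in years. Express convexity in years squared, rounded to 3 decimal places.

43.237

With y = 0.069:
  t   CF        PV=CF/(1+0.069)^t    t·PV        t(t+1)·PV
  1        27.50        25.7250        25.7250          51.4500
  2        27.50        24.0645        48.1290         144.3871
  3        27.50        22.5112        67.5337         270.1350
  4        27.50        21.0582        84.2329         421.1646
  5        27.50        19.6990        98.4950         590.9700
  6        27.50        18.4275       110.5650         773.9551
  7     1,027.50       644.0772     4,508.5401      36,068.3206
  Σ                    775.5626     4,943.2208      38,320.3823
P = 775.5626.
Convexity = Σ t(t+1)·PV / [P·(1+y)²] = 38,320.3823 / (775.5626 × 1.142761) = 43.23720.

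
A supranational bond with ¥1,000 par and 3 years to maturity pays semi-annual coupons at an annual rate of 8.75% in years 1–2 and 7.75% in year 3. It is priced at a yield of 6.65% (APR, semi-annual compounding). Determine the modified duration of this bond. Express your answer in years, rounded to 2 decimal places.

Periodic yield y = 0.03325. First find Macaulay duration:
  t   CF        PV=CF/(1+0.03325)^t    t·PV
  1        43.75        42.3421        42.3421
  2        43.75        40.9796        81.9591
  3        43.75        39.6608       118.9825
  4        43.75        38.3845       153.5382
  5        38.75        32.9037       164.5185
  6     1,038.75       853.6475     5,121.8848
  Σ                  1,047.9182     5,683.2251
P = 1,047.9182; Macaulay duration = 5,683.2251 / 1,047.9182 = 5.42335 half-year periods = 2.71167 years.
Modified duration = D_Mac / (1 + y) = 2.71167 / 1.03325 = 2.62441 years.

2.62 years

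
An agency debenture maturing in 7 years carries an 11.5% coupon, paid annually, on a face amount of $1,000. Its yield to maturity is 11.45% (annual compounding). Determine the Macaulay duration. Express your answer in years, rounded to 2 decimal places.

Periodic yield y = 0.1145. Discount each cash flow and weight by its year:
  t   CF        PV=CF/(1+0.1145)^t    t·PV
  1       115.00       103.1853       103.1853
  2       115.00        92.5844       185.1687
  3       115.00        83.0726       249.2177
  4       115.00        74.5380       298.1519
  5       115.00        66.8802       334.4009
  6       115.00        60.0091       360.0548
  7     1,115.00       522.0527     3,654.3690
  Σ                  1,002.3222     5,184.5484
Price P = Σ PV = 1,002.3222.
Macaulay duration = Σ(t·PV) / P = 5,184.5484 / 1,002.3222 = 5.17254 years.

5.17 years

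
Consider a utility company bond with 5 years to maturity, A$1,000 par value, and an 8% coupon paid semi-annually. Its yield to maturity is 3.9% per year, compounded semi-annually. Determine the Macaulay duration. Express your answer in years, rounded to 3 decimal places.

4.292 years

Periodic yield y = 0.0195. Discount each cash flow and weight by its period:
  t   CF        PV=CF/(1+0.0195)^t    t·PV
  1        40.00        39.2349        39.2349
  2        40.00        38.4845        76.9689
  3        40.00        37.7484       113.2451
  4        40.00        37.0264       148.1055
  5        40.00        36.3182       181.5908
  6        40.00        35.6235       213.7410
  7        40.00        34.9421       244.5949
  8        40.00        34.2738       274.1903
  9        40.00        33.6182       302.5641
  10    1,040.00       857.3557     8,573.5570
  Σ                  1,184.6257    10,167.7926
Price P = Σ PV = 1,184.6257.
Macaulay duration = Σ(t·PV) / P = 10,167.7926 / 1,184.6257 = 8.58313 half-year periods.
In years: 8.58313 / 2 = 4.29156 years.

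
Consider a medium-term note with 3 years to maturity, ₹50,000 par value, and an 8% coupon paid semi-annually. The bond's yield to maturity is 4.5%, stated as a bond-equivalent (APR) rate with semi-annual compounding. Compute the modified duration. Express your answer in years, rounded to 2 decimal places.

2.68 years

Periodic yield y = 0.0225. First find Macaulay duration:
  t   CF        PV=CF/(1+0.0225)^t    t·PV
  1     2,000.00     1,955.9902     1,955.9902
  2     2,000.00     1,912.9489     3,825.8977
  3     2,000.00     1,870.8546     5,612.5639
  4     2,000.00     1,829.6867     7,318.7468
  5     2,000.00     1,789.4246     8,947.1232
  6    52,000.00    45,501.2621   273,007.5729
  Σ                 54,860.1672   300,667.8947
P = 54,860.1672; Macaulay duration = 300,667.8947 / 54,860.1672 = 5.48062 half-year periods = 2.74031 years.
Modified duration = D_Mac / (1 + y) = 2.74031 / 1.0225 = 2.68001 years.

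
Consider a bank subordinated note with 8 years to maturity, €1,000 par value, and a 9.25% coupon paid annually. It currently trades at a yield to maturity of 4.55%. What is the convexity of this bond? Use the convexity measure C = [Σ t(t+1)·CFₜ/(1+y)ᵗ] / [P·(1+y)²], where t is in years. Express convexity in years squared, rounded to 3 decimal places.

47.019

With y = 0.0455:
  t   CF        PV=CF/(1+0.0455)^t    t·PV        t(t+1)·PV
  1        92.50        88.4744        88.4744         176.9488
  2        92.50        84.6240       169.2480         507.7441
  3        92.50        80.9412       242.8236         971.2944
  4        92.50        77.4186       309.6746       1,548.3730
  5        92.50        74.0494       370.2470       2,221.4820
  6        92.50        70.8268       424.9607       2,974.7248
  7        92.50        67.7444       474.2109       3,793.6870
  8     1,092.50       765.2955     6,122.3638      55,101.2746
  Σ                  1,309.3744     8,202.0031      67,295.5287
P = 1,309.3744.
Convexity = Σ t(t+1)·PV / [P·(1+y)²] = 67,295.5287 / (1,309.3744 × 1.093070) = 47.01910.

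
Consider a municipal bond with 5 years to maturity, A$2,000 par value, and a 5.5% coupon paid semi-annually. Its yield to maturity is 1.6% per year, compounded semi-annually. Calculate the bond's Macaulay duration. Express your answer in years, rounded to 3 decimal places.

Periodic yield y = 0.008. Discount each cash flow and weight by its period:
  t   CF        PV=CF/(1+0.008)^t    t·PV
  1        55.00        54.5635        54.5635
  2        55.00        54.1304       108.2609
  3        55.00        53.7008       161.1025
  4        55.00        53.2746       213.0986
  5        55.00        52.8518       264.2591
  6        55.00        52.4324       314.5942
  7        55.00        52.0162       364.1137
  8        55.00        51.6034       412.8273
  9        55.00        51.1939       460.7448
  10    2,055.00     1,897.6080    18,976.0801
  Σ                  2,373.3752    21,329.6447
Price P = Σ PV = 2,373.3752.
Macaulay duration = Σ(t·PV) / P = 21,329.6447 / 2,373.3752 = 8.98705 half-year periods.
In years: 8.98705 / 2 = 4.49353 years.

4.494 years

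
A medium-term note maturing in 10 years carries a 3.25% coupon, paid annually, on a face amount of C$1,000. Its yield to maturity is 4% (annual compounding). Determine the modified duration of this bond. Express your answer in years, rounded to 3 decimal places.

8.314 years

Periodic yield y = 0.04. First find Macaulay duration:
  t   CF        PV=CF/(1+0.04)^t    t·PV
  1        32.50        31.2500        31.2500
  2        32.50        30.0481        60.0962
  3        32.50        28.8924        86.6771
  4        32.50        27.7811       111.1245
  5        32.50        26.7126       133.5632
  6        32.50        25.6852       154.1113
  7        32.50        24.6973       172.8813
  8        32.50        23.7474       189.9795
  9        32.50        22.8341       205.5066
  10    1,032.50       697.5200     6,975.2000
  Σ                    939.1683     8,120.3898
P = 939.1683; Macaulay duration = 8,120.3898 / 939.1683 = 8.64636 years.
Modified duration = D_Mac / (1 + y) = 8.64636 / 1.04 = 8.31381 years.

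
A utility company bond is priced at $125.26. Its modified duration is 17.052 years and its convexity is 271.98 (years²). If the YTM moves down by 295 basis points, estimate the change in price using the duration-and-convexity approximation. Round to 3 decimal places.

+$77.834

Duration effect: -D_mod·Δy = -17.052 × (-0.0295) = +0.503034
Convexity effect: ½·C·(Δy)² = 0.5 × 271.98 × (-0.0295)² = +0.1183452975
ΔP/P ≈ +0.503034 + 0.1183452975 = +0.6213792975
ΔP ≈ 125.26 × (+0.6213792975) = +77.83397080485.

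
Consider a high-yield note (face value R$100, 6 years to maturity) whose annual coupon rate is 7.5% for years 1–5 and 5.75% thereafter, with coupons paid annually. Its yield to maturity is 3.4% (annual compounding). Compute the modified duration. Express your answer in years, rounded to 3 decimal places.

4.967 years

Periodic yield y = 0.034. First find Macaulay duration:
  t   CF        PV=CF/(1+0.034)^t    t·PV
  1         7.50         7.2534         7.2534
  2         7.50         7.0149        14.0298
  3         7.50         6.7842        20.3526
  4         7.50         6.5611        26.2445
  5         7.50         6.3454        31.7270
  6       105.75        86.5281       519.1686
  Σ                    120.4871       618.7759
P = 120.4871; Macaulay duration = 618.7759 / 120.4871 = 5.13562 years.
Modified duration = D_Mac / (1 + y) = 5.13562 / 1.034 = 4.96675 years.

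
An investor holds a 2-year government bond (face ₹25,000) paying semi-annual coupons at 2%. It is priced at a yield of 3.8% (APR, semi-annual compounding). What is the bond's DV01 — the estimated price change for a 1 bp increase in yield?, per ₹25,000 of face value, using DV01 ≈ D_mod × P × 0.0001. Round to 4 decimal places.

Periodic yield y = 0.019.
  t   CF        PV=CF/(1+0.019)^t    t·PV
  1       250.00       245.3386       245.3386
  2       250.00       240.7641       481.5281
  3       250.00       236.2748       708.8245
  4    25,250.00    23,418.8005    93,675.2019
  Σ                 24,141.1779    95,110.8930
P = 24,141.1779; D_Mac = 3.93978 half-year periods = 1.96989 yrs; D_mod = 1.93316 yrs.
DV01 ≈ 1.93316 × 24,141.1779 × 0.0001 = 4.666874.

₹4.6669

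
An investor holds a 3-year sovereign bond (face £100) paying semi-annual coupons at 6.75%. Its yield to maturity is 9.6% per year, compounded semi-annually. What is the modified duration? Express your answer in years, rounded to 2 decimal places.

2.63 years

Periodic yield y = 0.048. First find Macaulay duration:
  t   CF        PV=CF/(1+0.048)^t    t·PV
  1        3.375         3.2204         3.2204
  2        3.375         3.0729         6.1458
  3        3.375         2.9322         8.7965
  4        3.375         2.7979        11.1915
  5        3.375         2.6697        13.3487
  6      103.375        78.0275       468.1651
  Σ                     92.7206       510.8681
P = 92.7206; Macaulay duration = 510.8681 / 92.7206 = 5.50976 half-year periods = 2.75488 years.
Modified duration = D_Mac / (1 + y) = 2.75488 / 1.048 = 2.62870 years.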